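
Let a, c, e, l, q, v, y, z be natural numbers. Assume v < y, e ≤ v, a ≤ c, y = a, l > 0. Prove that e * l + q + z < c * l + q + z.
e ≤ v and v < y, hence e < y. From y = a, e < a. Since a ≤ c, e < c. l > 0, so e * l < c * l. Then e * l + q < c * l + q. Then e * l + q + z < c * l + q + z.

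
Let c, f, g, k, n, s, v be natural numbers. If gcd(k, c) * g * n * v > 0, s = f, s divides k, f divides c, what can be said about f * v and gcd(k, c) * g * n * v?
f * v ≤ gcd(k, c) * g * n * v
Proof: Because s = f and s divides k, f divides k. f divides c, so f divides gcd(k, c). Then f divides gcd(k, c) * g. Then f divides gcd(k, c) * g * n. Then f * v divides gcd(k, c) * g * n * v. gcd(k, c) * g * n * v > 0, so f * v ≤ gcd(k, c) * g * n * v.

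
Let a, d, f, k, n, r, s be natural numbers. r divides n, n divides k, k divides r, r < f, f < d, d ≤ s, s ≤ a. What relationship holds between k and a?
k < a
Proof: r divides n and n divides k, so r divides k. k divides r, so r = k. f < d and d ≤ s, hence f < s. s ≤ a, so f < a. Since r < f, r < a. r = k, so k < a.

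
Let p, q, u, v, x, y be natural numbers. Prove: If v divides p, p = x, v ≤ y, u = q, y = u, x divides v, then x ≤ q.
From y = u and u = q, y = q. p = x and v divides p, thus v divides x. x divides v, so v = x. Because v ≤ y, x ≤ y. y = q, so x ≤ q.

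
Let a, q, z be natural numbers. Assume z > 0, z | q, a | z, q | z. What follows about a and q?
a ≤ q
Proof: Because z | q and q | z, z = q. a | z and z > 0, thus a ≤ z. z = q, so a ≤ q.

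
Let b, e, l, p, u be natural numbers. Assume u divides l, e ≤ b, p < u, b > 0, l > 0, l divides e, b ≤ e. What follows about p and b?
p < b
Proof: u divides l and l > 0, therefore u ≤ l. p < u, so p < l. e ≤ b and b ≤ e, thus e = b. l divides e, so l divides b. Since b > 0, l ≤ b. From p < l, p < b.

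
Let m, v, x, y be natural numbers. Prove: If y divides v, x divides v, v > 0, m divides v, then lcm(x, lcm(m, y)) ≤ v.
m divides v and y divides v, hence lcm(m, y) divides v. From x divides v, lcm(x, lcm(m, y)) divides v. Since v > 0, lcm(x, lcm(m, y)) ≤ v.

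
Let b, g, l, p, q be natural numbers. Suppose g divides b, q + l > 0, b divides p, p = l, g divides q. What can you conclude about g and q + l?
g ≤ q + l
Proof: Because p = l and b divides p, b divides l. Since g divides b, g divides l. Since g divides q, g divides q + l. Since q + l > 0, g ≤ q + l.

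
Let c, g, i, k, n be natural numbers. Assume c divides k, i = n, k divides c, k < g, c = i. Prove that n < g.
c = i and i = n, hence c = n. Since k divides c and c divides k, k = c. Since k < g, c < g. Since c = n, n < g.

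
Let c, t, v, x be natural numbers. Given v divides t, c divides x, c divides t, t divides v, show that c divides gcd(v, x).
Because t divides v and v divides t, t = v. Since c divides t, c divides v. c divides x, so c divides gcd(v, x).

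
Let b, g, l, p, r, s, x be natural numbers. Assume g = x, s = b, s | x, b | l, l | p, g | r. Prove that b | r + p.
From s = b and s | x, b | x. g = x and g | r, hence x | r. b | x, so b | r. From b | l and l | p, b | p. Since b | r, b | r + p.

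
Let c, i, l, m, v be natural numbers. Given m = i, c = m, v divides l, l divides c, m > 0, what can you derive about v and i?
v ≤ i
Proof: From v divides l and l divides c, v divides c. c = m, so v divides m. Because m > 0, v ≤ m. m = i, so v ≤ i.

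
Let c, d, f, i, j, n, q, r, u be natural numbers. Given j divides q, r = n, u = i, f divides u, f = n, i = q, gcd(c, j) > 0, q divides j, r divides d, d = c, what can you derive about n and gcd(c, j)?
n ≤ gcd(c, j)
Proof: Because d = c and r divides d, r divides c. Because r = n, n divides c. From u = i and i = q, u = q. Because q divides j and j divides q, q = j. u = q, so u = j. Since f = n and f divides u, n divides u. Because u = j, n divides j. From n divides c, n divides gcd(c, j). gcd(c, j) > 0, so n ≤ gcd(c, j).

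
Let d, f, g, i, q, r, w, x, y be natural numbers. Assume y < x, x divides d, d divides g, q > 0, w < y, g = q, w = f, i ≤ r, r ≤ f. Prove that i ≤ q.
i ≤ r and r ≤ f, thus i ≤ f. w = f and w < y, thus f < y. From y < x, f < x. g = q and d divides g, therefore d divides q. Since x divides d, x divides q. Since q > 0, x ≤ q. f < x, so f < q. From i ≤ f, i < q. Then i ≤ q.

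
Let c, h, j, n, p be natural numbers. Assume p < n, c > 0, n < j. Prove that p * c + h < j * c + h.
p < n and n < j, therefore p < j. Since c > 0, by multiplying by a positive, p * c < j * c. Then p * c + h < j * c + h.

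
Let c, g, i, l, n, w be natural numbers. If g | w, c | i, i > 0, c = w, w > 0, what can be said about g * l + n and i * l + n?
g * l + n ≤ i * l + n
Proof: g | w and w > 0, hence g ≤ w. Since c = w and c | i, w | i. Since i > 0, w ≤ i. g ≤ w, so g ≤ i. Then g * l ≤ i * l. Then g * l + n ≤ i * l + n.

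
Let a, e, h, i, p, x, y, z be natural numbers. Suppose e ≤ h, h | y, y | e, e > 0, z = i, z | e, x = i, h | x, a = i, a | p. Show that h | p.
Since h | y and y | e, h | e. Since e > 0, h ≤ e. e ≤ h, so e = h. z = i and z | e, thus i | e. Since e = h, i | h. x = i and h | x, so h | i. Since i | h, i = h. a = i and a | p, hence i | p. i = h, so h | p.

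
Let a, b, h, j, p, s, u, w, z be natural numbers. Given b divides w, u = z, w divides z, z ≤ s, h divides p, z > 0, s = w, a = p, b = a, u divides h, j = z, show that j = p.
From u divides h and h divides p, u divides p. u = z, so z divides p. w divides z and z > 0, hence w ≤ z. s = w and z ≤ s, so z ≤ w. Since w ≤ z, w = z. b = a and a = p, thus b = p. b divides w, so p divides w. Since w = z, p divides z. z divides p, so z = p. Since j = z, j = p.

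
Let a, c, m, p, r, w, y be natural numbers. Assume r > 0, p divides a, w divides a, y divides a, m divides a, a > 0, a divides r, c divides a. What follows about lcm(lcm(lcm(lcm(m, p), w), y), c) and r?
lcm(lcm(lcm(lcm(m, p), w), y), c) ≤ r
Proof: Since m divides a and p divides a, lcm(m, p) divides a. w divides a, so lcm(lcm(m, p), w) divides a. y divides a, so lcm(lcm(lcm(m, p), w), y) divides a. Since c divides a, lcm(lcm(lcm(lcm(m, p), w), y), c) divides a. Since a > 0, lcm(lcm(lcm(lcm(m, p), w), y), c) ≤ a. From a divides r and r > 0, a ≤ r. Because lcm(lcm(lcm(lcm(m, p), w), y), c) ≤ a, lcm(lcm(lcm(lcm(m, p), w), y), c) ≤ r.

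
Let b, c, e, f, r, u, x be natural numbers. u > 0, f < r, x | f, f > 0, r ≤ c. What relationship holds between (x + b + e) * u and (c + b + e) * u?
(x + b + e) * u < (c + b + e) * u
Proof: Because x | f and f > 0, x ≤ f. f < r and r ≤ c, so f < c. x ≤ f, so x < c. Then x + b < c + b. Then x + b + e < c + b + e. From u > 0, (x + b + e) * u < (c + b + e) * u.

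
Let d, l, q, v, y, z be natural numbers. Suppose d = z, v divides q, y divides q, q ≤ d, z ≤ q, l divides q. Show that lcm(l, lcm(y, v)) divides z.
From d = z and q ≤ d, q ≤ z. Since z ≤ q, q = z. From y divides q and v divides q, lcm(y, v) divides q. l divides q, so lcm(l, lcm(y, v)) divides q. Since q = z, lcm(l, lcm(y, v)) divides z.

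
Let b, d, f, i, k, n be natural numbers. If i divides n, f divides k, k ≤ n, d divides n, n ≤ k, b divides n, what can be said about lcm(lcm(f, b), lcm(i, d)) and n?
lcm(lcm(f, b), lcm(i, d)) divides n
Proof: k ≤ n and n ≤ k, hence k = n. f divides k, so f divides n. Since b divides n, lcm(f, b) divides n. i divides n and d divides n, hence lcm(i, d) divides n. Since lcm(f, b) divides n, lcm(lcm(f, b), lcm(i, d)) divides n.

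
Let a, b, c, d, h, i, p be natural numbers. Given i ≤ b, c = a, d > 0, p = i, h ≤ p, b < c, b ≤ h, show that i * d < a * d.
p = i and h ≤ p, therefore h ≤ i. Since b ≤ h, b ≤ i. i ≤ b, so b = i. Since b < c, i < c. c = a, so i < a. Since d > 0, by multiplying by a positive, i * d < a * d.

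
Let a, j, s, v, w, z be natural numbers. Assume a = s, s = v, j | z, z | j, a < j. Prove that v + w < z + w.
Because a = s and s = v, a = v. Because j | z and z | j, j = z. a < j, so a < z. a = v, so v < z. Then v + w < z + w.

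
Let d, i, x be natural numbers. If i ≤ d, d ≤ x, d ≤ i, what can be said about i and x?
i ≤ x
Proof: d ≤ i and i ≤ d, hence d = i. Since d ≤ x, i ≤ x.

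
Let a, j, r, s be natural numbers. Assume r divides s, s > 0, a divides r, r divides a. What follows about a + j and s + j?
a + j ≤ s + j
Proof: From r divides a and a divides r, r = a. Since r divides s, a divides s. Because s > 0, a ≤ s. Then a + j ≤ s + j.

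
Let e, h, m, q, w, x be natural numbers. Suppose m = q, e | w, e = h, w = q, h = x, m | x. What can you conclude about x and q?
x = q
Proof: e = h and h = x, thus e = x. w = q and e | w, hence e | q. Since e = x, x | q. m = q and m | x, thus q | x. Since x | q, x = q.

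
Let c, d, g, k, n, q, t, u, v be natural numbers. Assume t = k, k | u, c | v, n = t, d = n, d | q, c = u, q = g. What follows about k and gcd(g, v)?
k | gcd(g, v)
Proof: From d = n and n = t, d = t. q = g and d | q, therefore d | g. d = t, so t | g. t = k, so k | g. c = u and c | v, hence u | v. k | u, so k | v. k | g, so k | gcd(g, v).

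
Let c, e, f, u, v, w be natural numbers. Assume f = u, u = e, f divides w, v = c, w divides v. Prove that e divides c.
Because f = u and u = e, f = e. v = c and w divides v, therefore w divides c. Since f divides w, f divides c. Since f = e, e divides c.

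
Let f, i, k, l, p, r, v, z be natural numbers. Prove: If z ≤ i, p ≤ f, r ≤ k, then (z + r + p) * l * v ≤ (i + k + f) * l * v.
r ≤ k and p ≤ f, hence r + p ≤ k + f. Because z ≤ i, z + r + p ≤ i + k + f. Then (z + r + p) * l ≤ (i + k + f) * l. Then (z + r + p) * l * v ≤ (i + k + f) * l * v.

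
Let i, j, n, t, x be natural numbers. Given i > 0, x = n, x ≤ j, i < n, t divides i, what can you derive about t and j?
t < j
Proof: t divides i and i > 0, therefore t ≤ i. i < n, so t < n. From x = n and x ≤ j, n ≤ j. Since t < n, t < j.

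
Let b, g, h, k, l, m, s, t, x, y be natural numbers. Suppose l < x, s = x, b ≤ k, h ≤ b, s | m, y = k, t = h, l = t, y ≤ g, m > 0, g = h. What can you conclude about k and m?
k < m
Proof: From h ≤ b and b ≤ k, h ≤ k. g = h and y ≤ g, therefore y ≤ h. y = k, so k ≤ h. Since h ≤ k, h = k. Since t = h, t = k. Because s | m and m > 0, s ≤ m. s = x, so x ≤ m. l < x, so l < m. Since l = t, t < m. t = k, so k < m.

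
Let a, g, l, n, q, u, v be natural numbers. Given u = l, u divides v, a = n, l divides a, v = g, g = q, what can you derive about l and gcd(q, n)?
l divides gcd(q, n)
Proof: v = g and g = q, thus v = q. u = l and u divides v, therefore l divides v. v = q, so l divides q. a = n and l divides a, thus l divides n. Since l divides q, l divides gcd(q, n).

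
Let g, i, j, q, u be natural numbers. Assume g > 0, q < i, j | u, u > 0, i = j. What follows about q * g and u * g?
q * g < u * g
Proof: i = j and q < i, thus q < j. j | u and u > 0, hence j ≤ u. Since q < j, q < u. Because g > 0, q * g < u * g.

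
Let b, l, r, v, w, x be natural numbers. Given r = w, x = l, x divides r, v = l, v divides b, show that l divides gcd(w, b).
x = l and x divides r, thus l divides r. Since r = w, l divides w. Because v = l and v divides b, l divides b. Since l divides w, l divides gcd(w, b).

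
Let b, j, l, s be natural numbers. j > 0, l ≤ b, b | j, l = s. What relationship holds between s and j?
s ≤ j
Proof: Because l = s and l ≤ b, s ≤ b. b | j and j > 0, hence b ≤ j. Since s ≤ b, s ≤ j.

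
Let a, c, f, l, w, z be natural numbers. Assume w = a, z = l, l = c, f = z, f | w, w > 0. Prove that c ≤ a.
z = l and l = c, thus z = c. f = z and f | w, so z | w. w > 0, so z ≤ w. z = c, so c ≤ w. Since w = a, c ≤ a.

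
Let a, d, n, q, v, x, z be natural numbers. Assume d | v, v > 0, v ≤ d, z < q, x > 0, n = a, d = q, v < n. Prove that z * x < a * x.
From d | v and v > 0, d ≤ v. Since v ≤ d, v = d. Since d = q, v = q. n = a and v < n, thus v < a. v = q, so q < a. Since z < q, z < a. Since x > 0, z * x < a * x.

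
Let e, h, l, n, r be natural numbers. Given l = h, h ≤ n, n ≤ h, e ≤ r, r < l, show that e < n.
h ≤ n and n ≤ h, therefore h = n. l = h, so l = n. From e ≤ r and r < l, e < l. l = n, so e < n.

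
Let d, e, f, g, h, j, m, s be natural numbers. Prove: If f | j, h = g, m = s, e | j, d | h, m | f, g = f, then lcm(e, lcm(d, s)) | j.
h = g and g = f, therefore h = f. Because d | h, d | f. m = s and m | f, thus s | f. d | f, so lcm(d, s) | f. From f | j, lcm(d, s) | j. Since e | j, lcm(e, lcm(d, s)) | j.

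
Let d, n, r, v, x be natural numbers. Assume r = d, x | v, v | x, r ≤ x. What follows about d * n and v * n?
d * n ≤ v * n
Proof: x | v and v | x, therefore x = v. r = d and r ≤ x, hence d ≤ x. Since x = v, d ≤ v. Then d * n ≤ v * n.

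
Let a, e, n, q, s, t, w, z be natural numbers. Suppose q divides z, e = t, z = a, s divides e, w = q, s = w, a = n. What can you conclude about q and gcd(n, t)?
q divides gcd(n, t)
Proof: Since z = a and a = n, z = n. From q divides z, q divides n. Because e = t and s divides e, s divides t. s = w, so w divides t. Since w = q, q divides t. Since q divides n, q divides gcd(n, t).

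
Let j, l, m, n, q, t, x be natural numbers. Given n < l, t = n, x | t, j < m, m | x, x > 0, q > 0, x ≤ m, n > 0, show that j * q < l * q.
m | x and x > 0, therefore m ≤ x. Because x ≤ m, x = m. Because t = n and x | t, x | n. x = m, so m | n. Since n > 0, m ≤ n. j < m, so j < n. n < l, so j < l. q > 0, so j * q < l * q.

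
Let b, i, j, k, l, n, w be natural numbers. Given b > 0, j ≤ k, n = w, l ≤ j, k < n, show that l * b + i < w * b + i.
n = w and k < n, therefore k < w. Since j ≤ k, j < w. Since l ≤ j, l < w. Combining with b > 0, by multiplying by a positive, l * b < w * b. Then l * b + i < w * b + i.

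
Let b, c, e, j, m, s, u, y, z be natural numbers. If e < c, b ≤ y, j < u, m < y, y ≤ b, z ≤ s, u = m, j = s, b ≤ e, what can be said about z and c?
z < c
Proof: u = m and j < u, thus j < m. m < y, so j < y. Since j = s, s < y. b ≤ y and y ≤ b, hence b = y. b ≤ e, so y ≤ e. s < y, so s < e. Since z ≤ s, z < e. Since e < c, z < c.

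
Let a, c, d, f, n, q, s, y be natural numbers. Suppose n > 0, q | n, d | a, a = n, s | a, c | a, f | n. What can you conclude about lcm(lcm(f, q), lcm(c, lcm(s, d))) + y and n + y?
lcm(lcm(f, q), lcm(c, lcm(s, d))) + y ≤ n + y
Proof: Because f | n and q | n, lcm(f, q) | n. Since s | a and d | a, lcm(s, d) | a. Since c | a, lcm(c, lcm(s, d)) | a. Since a = n, lcm(c, lcm(s, d)) | n. Since lcm(f, q) | n, lcm(lcm(f, q), lcm(c, lcm(s, d))) | n. Since n > 0, lcm(lcm(f, q), lcm(c, lcm(s, d))) ≤ n. Then lcm(lcm(f, q), lcm(c, lcm(s, d))) + y ≤ n + y.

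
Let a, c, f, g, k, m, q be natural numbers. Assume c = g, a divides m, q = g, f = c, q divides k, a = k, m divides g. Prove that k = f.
f = c and c = g, so f = g. Because q = g and q divides k, g divides k. Since a divides m and m divides g, a divides g. Since a = k, k divides g. Since g divides k, g = k. f = g, so f = k. Then k = f.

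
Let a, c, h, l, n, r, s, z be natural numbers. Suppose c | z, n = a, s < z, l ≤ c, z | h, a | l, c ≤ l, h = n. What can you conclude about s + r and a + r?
s + r < a + r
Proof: h = n and n = a, so h = a. Since z | h, z | a. c ≤ l and l ≤ c, so c = l. Since c | z, l | z. a | l, so a | z. Because z | a, z = a. Since s < z, s < a. Then s + r < a + r.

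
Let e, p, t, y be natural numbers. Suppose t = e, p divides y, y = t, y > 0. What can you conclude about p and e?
p ≤ e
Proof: y = t and t = e, hence y = e. Since p divides y and y > 0, p ≤ y. Because y = e, p ≤ e.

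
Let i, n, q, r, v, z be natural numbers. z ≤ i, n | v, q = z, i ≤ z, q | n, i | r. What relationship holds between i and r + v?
i | r + v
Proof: From z ≤ i and i ≤ z, z = i. Because q = z, q = i. q | n and n | v, hence q | v. Since q = i, i | v. i | r, so i | r + v.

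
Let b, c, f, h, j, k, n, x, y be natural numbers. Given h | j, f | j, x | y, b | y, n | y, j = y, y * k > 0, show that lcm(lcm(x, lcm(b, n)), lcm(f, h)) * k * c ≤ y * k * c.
Since b | y and n | y, lcm(b, n) | y. Since x | y, lcm(x, lcm(b, n)) | y. f | j and h | j, so lcm(f, h) | j. Since j = y, lcm(f, h) | y. lcm(x, lcm(b, n)) | y, so lcm(lcm(x, lcm(b, n)), lcm(f, h)) | y. Then lcm(lcm(x, lcm(b, n)), lcm(f, h)) * k | y * k. y * k > 0, so lcm(lcm(x, lcm(b, n)), lcm(f, h)) * k ≤ y * k. Then lcm(lcm(x, lcm(b, n)), lcm(f, h)) * k * c ≤ y * k * c.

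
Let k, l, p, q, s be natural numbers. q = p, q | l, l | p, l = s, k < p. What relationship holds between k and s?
k < s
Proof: q = p and q | l, hence p | l. From l | p, p = l. Since l = s, p = s. k < p, so k < s.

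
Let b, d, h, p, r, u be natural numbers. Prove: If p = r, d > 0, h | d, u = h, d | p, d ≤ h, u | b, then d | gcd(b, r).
h | d and d > 0, hence h ≤ d. From d ≤ h, h = d. Since u = h and u | b, h | b. Since h = d, d | b. From p = r and d | p, d | r. d | b, so d | gcd(b, r).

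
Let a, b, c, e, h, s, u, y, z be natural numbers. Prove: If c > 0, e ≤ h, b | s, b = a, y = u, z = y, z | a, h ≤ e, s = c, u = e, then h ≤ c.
e ≤ h and h ≤ e, so e = h. u = e, so u = h. Because z = y and y = u, z = u. z | a, so u | a. s = c and b | s, thus b | c. Since b = a, a | c. Since u | a, u | c. c > 0, so u ≤ c. Since u = h, h ≤ c.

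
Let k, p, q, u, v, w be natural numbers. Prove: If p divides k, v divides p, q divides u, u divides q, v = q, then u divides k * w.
q divides u and u divides q, therefore q = u. Since v = q, v = u. v divides p and p divides k, thus v divides k. v = u, so u divides k. Then u divides k * w.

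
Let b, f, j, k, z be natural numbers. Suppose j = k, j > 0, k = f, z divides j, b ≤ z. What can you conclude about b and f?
b ≤ f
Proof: Since j = k and k = f, j = f. Since z divides j and j > 0, z ≤ j. b ≤ z, so b ≤ j. Because j = f, b ≤ f.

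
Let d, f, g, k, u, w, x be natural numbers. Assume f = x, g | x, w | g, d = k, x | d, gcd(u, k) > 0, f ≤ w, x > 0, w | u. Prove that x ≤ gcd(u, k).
w | g and g | x, hence w | x. x > 0, so w ≤ x. Since f = x and f ≤ w, x ≤ w. Because w ≤ x, w = x. w | u, so x | u. d = k and x | d, hence x | k. Since x | u, x | gcd(u, k). Because gcd(u, k) > 0, x ≤ gcd(u, k).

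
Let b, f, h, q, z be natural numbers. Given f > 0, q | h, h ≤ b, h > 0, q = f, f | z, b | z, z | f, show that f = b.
Because q = f and q | h, f | h. Since h > 0, f ≤ h. Since h ≤ b, f ≤ b. From z | f and f | z, z = f. b | z, so b | f. f > 0, so b ≤ f. Since f ≤ b, f = b.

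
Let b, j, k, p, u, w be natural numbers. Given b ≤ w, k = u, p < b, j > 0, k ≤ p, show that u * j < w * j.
k ≤ p and p < b, therefore k < b. b ≤ w, so k < w. k = u, so u < w. Combining with j > 0, by multiplying by a positive, u * j < w * j.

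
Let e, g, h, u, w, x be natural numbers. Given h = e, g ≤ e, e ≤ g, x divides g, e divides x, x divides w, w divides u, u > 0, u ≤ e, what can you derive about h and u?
h = u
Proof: g ≤ e and e ≤ g, so g = e. x divides g, so x divides e. e divides x, so x = e. From x divides w and w divides u, x divides u. x = e, so e divides u. Since u > 0, e ≤ u. u ≤ e, so e = u. h = e, so h = u.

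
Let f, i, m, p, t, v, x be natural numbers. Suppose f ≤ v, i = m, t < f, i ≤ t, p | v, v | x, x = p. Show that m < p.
i = m and i ≤ t, so m ≤ t. t < f, so m < f. Because x = p and v | x, v | p. Because p | v, v = p. f ≤ v, so f ≤ p. m < f, so m < p.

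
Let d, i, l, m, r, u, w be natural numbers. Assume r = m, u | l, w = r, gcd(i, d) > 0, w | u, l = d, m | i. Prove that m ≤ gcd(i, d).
w = r and w | u, so r | u. u | l, so r | l. r = m, so m | l. l = d, so m | d. Since m | i, m | gcd(i, d). gcd(i, d) > 0, so m ≤ gcd(i, d).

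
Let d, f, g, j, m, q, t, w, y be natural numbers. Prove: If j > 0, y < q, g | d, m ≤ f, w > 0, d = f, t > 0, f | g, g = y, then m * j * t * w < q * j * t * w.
Because d = f and g | d, g | f. f | g, so f = g. m ≤ f, so m ≤ g. Because g = y, m ≤ y. Since y < q, m < q. j > 0, so m * j < q * j. Because t > 0, m * j * t < q * j * t. w > 0, so m * j * t * w < q * j * t * w.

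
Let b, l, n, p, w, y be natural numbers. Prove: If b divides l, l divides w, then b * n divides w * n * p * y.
b divides l and l divides w, so b divides w. Then b * n divides w * n. Then b * n divides w * n * p. Then b * n divides w * n * p * y.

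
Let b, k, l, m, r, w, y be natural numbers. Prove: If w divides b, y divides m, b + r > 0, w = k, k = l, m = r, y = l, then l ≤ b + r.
From w = k and k = l, w = l. w divides b, so l divides b. Since y = l and y divides m, l divides m. Because m = r, l divides r. Since l divides b, l divides b + r. Since b + r > 0, l ≤ b + r.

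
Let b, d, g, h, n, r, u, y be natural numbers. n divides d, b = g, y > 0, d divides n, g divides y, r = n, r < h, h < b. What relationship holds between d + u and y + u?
d + u < y + u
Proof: n divides d and d divides n, therefore n = d. r = n, so r = d. r < h, so d < h. b = g and h < b, so h < g. g divides y and y > 0, therefore g ≤ y. Since h < g, h < y. d < h, so d < y. Then d + u < y + u.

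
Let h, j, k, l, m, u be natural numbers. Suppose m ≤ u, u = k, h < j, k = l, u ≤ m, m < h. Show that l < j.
m ≤ u and u ≤ m, thus m = u. u = k, so m = k. From k = l, m = l. From m < h and h < j, m < j. Since m = l, l < j.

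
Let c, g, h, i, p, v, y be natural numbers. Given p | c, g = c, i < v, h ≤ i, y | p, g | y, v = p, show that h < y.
Because g = c and g | y, c | y. Since p | c, p | y. Since y | p, p = y. Since v = p, v = y. From h ≤ i and i < v, h < v. v = y, so h < y.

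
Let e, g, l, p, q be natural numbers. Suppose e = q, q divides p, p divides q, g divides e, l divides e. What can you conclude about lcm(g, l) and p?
lcm(g, l) divides p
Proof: q divides p and p divides q, thus q = p. Since e = q, e = p. g divides e and l divides e, so lcm(g, l) divides e. e = p, so lcm(g, l) divides p.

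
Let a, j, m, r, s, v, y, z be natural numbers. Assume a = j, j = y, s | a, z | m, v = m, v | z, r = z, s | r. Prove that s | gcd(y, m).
Because a = j and j = y, a = y. From s | a, s | y. v = m and v | z, so m | z. z | m, so z = m. From r = z and s | r, s | z. Since z = m, s | m. s | y, so s | gcd(y, m).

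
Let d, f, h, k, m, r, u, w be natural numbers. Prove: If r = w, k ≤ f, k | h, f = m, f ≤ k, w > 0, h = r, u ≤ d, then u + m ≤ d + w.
k ≤ f and f ≤ k, so k = f. Since h = r and r = w, h = w. Since k | h, k | w. k = f, so f | w. Because w > 0, f ≤ w. Since f = m, m ≤ w. Since u ≤ d, u + m ≤ d + w.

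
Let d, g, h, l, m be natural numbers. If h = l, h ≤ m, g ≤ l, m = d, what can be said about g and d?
g ≤ d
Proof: From h = l and h ≤ m, l ≤ m. m = d, so l ≤ d. Since g ≤ l, g ≤ d.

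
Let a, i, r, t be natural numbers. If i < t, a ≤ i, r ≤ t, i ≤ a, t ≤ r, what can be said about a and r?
a < r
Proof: i ≤ a and a ≤ i, thus i = a. t ≤ r and r ≤ t, therefore t = r. i < t, so i < r. Since i = a, a < r.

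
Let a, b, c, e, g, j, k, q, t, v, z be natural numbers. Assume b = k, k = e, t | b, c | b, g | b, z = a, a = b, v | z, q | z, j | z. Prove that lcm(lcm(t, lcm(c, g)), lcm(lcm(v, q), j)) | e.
b = k and k = e, thus b = e. c | b and g | b, so lcm(c, g) | b. Since t | b, lcm(t, lcm(c, g)) | b. Because z = a and a = b, z = b. v | z and q | z, therefore lcm(v, q) | z. Because j | z, lcm(lcm(v, q), j) | z. Since z = b, lcm(lcm(v, q), j) | b. From lcm(t, lcm(c, g)) | b, lcm(lcm(t, lcm(c, g)), lcm(lcm(v, q), j)) | b. b = e, so lcm(lcm(t, lcm(c, g)), lcm(lcm(v, q), j)) | e.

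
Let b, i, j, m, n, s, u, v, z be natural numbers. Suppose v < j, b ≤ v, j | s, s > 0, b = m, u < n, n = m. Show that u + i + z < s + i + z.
n = m and u < n, hence u < m. b ≤ v and v < j, therefore b < j. Since b = m, m < j. j | s and s > 0, so j ≤ s. m < j, so m < s. Since u < m, u < s. Then u + i < s + i. Then u + i + z < s + i + z.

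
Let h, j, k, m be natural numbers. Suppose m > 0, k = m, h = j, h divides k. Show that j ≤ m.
k = m and h divides k, therefore h divides m. Since m > 0, h ≤ m. h = j, so j ≤ m.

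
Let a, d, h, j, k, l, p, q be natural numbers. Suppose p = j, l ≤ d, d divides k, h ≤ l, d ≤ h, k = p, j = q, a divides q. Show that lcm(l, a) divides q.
k = p and p = j, so k = j. Since j = q, k = q. d ≤ h and h ≤ l, therefore d ≤ l. Because l ≤ d, d = l. d divides k, so l divides k. k = q, so l divides q. Since a divides q, lcm(l, a) divides q.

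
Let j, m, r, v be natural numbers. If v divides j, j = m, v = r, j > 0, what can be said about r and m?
r ≤ m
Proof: From v = r and v divides j, r divides j. From j > 0, r ≤ j. j = m, so r ≤ m.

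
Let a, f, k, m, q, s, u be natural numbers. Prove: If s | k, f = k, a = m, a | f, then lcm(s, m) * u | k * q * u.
a = m and a | f, so m | f. From f = k, m | k. s | k, so lcm(s, m) | k. Then lcm(s, m) | k * q. Then lcm(s, m) * u | k * q * u.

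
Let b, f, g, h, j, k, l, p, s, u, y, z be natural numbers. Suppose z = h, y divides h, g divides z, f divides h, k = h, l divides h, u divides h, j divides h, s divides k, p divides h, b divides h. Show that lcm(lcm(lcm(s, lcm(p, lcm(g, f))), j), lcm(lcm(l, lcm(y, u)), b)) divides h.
k = h and s divides k, hence s divides h. z = h and g divides z, hence g divides h. Since f divides h, lcm(g, f) divides h. Since p divides h, lcm(p, lcm(g, f)) divides h. s divides h, so lcm(s, lcm(p, lcm(g, f))) divides h. Since j divides h, lcm(lcm(s, lcm(p, lcm(g, f))), j) divides h. y divides h and u divides h, thus lcm(y, u) divides h. l divides h, so lcm(l, lcm(y, u)) divides h. b divides h, so lcm(lcm(l, lcm(y, u)), b) divides h. lcm(lcm(s, lcm(p, lcm(g, f))), j) divides h, so lcm(lcm(lcm(s, lcm(p, lcm(g, f))), j), lcm(lcm(l, lcm(y, u)), b)) divides h.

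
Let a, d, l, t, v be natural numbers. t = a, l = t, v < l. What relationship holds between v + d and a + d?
v + d < a + d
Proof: l = t and t = a, therefore l = a. Since v < l, v < a. Then v + d < a + d.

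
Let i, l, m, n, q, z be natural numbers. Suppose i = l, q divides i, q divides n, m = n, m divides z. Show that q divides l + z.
i = l and q divides i, therefore q divides l. m = n and m divides z, so n divides z. q divides n, so q divides z. Because q divides l, q divides l + z.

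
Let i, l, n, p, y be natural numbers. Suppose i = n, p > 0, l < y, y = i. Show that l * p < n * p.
Because y = i and i = n, y = n. Since l < y, l < n. From p > 0, by multiplying by a positive, l * p < n * p.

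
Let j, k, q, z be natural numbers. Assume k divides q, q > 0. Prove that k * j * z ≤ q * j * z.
From k divides q and q > 0, k ≤ q. By multiplying by a non-negative, k * j ≤ q * j. By multiplying by a non-negative, k * j * z ≤ q * j * z.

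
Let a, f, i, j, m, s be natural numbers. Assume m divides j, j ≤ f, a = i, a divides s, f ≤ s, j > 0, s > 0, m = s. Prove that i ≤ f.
m = s and m divides j, thus s divides j. Since j > 0, s ≤ j. j ≤ f, so s ≤ f. f ≤ s, so s = f. Because a = i and a divides s, i divides s. From s > 0, i ≤ s. s = f, so i ≤ f.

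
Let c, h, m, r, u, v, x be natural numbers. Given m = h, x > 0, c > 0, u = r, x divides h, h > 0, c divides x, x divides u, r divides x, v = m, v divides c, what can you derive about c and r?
c = r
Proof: Because c divides x and x > 0, c ≤ x. x divides h and h > 0, hence x ≤ h. v = m and v divides c, so m divides c. m = h, so h divides c. c > 0, so h ≤ c. x ≤ h, so x ≤ c. Since c ≤ x, c = x. u = r and x divides u, therefore x divides r. r divides x, so x = r. Since c = x, c = r.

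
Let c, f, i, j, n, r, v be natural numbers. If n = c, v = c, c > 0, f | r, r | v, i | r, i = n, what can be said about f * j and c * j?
f * j ≤ c * j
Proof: v = c and r | v, thus r | c. i = n and n = c, hence i = c. Since i | r, c | r. r | c, so r = c. f | r, so f | c. Because c > 0, f ≤ c. Then f * j ≤ c * j.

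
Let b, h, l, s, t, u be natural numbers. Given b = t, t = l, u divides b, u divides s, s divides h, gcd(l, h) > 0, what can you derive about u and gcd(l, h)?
u ≤ gcd(l, h)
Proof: b = t and t = l, thus b = l. Since u divides b, u divides l. u divides s and s divides h, therefore u divides h. Since u divides l, u divides gcd(l, h). gcd(l, h) > 0, so u ≤ gcd(l, h).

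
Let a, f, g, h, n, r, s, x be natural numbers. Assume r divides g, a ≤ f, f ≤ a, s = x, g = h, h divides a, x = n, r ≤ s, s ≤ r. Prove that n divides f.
s = x and x = n, hence s = n. Since r ≤ s and s ≤ r, r = s. From g = h and r divides g, r divides h. Since r = s, s divides h. From s = n, n divides h. a ≤ f and f ≤ a, therefore a = f. Since h divides a, h divides f. Since n divides h, n divides f.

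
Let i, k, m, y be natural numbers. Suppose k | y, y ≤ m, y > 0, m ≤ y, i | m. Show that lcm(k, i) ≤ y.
Because m ≤ y and y ≤ m, m = y. Since i | m, i | y. k | y, so lcm(k, i) | y. From y > 0, lcm(k, i) ≤ y.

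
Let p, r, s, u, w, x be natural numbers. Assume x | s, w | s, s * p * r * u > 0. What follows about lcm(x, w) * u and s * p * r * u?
lcm(x, w) * u ≤ s * p * r * u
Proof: Since x | s and w | s, lcm(x, w) | s. Then lcm(x, w) | s * p. Then lcm(x, w) | s * p * r. Then lcm(x, w) * u | s * p * r * u. Since s * p * r * u > 0, lcm(x, w) * u ≤ s * p * r * u.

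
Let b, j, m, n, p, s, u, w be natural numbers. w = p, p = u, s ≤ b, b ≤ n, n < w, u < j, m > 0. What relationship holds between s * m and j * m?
s * m < j * m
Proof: w = p and p = u, hence w = u. b ≤ n and n < w, hence b < w. Since s ≤ b, s < w. w = u, so s < u. Because u < j, s < j. m > 0, so s * m < j * m.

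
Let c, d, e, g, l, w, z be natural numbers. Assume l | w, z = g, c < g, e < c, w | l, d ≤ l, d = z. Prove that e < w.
e < c and c < g, therefore e < g. From d = z and z = g, d = g. Since l | w and w | l, l = w. Since d ≤ l, d ≤ w. Since d = g, g ≤ w. e < g, so e < w.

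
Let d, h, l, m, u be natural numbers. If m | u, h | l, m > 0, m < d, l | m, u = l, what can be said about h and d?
h < d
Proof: u = l and m | u, hence m | l. Because l | m, l = m. Since h | l, h | m. Since m > 0, h ≤ m. Since m < d, h < d.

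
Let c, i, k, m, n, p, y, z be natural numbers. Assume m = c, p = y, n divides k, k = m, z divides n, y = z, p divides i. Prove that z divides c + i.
k = m and m = c, hence k = c. z divides n and n divides k, thus z divides k. k = c, so z divides c. p = y and p divides i, hence y divides i. y = z, so z divides i. Since z divides c, z divides c + i.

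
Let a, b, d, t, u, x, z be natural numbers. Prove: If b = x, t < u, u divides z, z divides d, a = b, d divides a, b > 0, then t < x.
u divides z and z divides d, thus u divides d. a = b and d divides a, hence d divides b. u divides d, so u divides b. b > 0, so u ≤ b. Since t < u, t < b. Since b = x, t < x.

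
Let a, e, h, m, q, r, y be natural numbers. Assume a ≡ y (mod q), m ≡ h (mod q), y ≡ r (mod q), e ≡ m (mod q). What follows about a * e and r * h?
a * e ≡ r * h (mod q)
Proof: a ≡ y (mod q) and y ≡ r (mod q), so a ≡ r (mod q). e ≡ m (mod q) and m ≡ h (mod q), therefore e ≡ h (mod q). Combined with a ≡ r (mod q), by multiplying congruences, a * e ≡ r * h (mod q).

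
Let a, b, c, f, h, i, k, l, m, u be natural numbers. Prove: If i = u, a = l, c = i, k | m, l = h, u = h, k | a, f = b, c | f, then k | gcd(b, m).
a = l and l = h, thus a = h. k | a, so k | h. i = u and u = h, therefore i = h. Because f = b and c | f, c | b. Since c = i, i | b. i = h, so h | b. k | h, so k | b. Because k | m, k | gcd(b, m).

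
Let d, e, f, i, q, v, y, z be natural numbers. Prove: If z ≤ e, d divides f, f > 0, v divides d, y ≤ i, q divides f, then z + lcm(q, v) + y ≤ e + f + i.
Because v divides d and d divides f, v divides f. Since q divides f, lcm(q, v) divides f. f > 0, so lcm(q, v) ≤ f. Since y ≤ i, lcm(q, v) + y ≤ f + i. Since z ≤ e, z + lcm(q, v) + y ≤ e + f + i.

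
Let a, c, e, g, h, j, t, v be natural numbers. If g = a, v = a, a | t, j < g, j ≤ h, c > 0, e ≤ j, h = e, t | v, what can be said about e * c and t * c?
e * c < t * c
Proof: v = a and t | v, thus t | a. Since a | t, a = t. Since g = a, g = t. Since h = e and j ≤ h, j ≤ e. e ≤ j, so j = e. j < g, so e < g. Since g = t, e < t. c > 0, so e * c < t * c.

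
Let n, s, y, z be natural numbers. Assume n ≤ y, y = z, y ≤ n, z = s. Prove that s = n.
n ≤ y and y ≤ n, therefore n = y. Because y = z, n = z. Because z = s, n = s. Then s = n.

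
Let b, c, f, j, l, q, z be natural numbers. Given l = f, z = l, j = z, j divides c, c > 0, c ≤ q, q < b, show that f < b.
j = z and j divides c, thus z divides c. Since z = l, l divides c. Since c > 0, l ≤ c. l = f, so f ≤ c. From c ≤ q and q < b, c < b. f ≤ c, so f < b.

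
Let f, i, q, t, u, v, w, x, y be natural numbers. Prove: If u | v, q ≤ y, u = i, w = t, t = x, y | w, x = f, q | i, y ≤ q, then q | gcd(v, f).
u = i and u | v, therefore i | v. Since q | i, q | v. t = x and x = f, hence t = f. Because y ≤ q and q ≤ y, y = q. w = t and y | w, thus y | t. y = q, so q | t. From t = f, q | f. Because q | v, q | gcd(v, f).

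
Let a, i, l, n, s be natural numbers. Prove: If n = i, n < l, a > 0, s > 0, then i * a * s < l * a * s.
Because n = i and n < l, i < l. a > 0, so i * a < l * a. Since s > 0, i * a * s < l * a * s.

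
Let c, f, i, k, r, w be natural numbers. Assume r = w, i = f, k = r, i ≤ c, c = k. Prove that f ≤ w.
From c = k and k = r, c = r. r = w, so c = w. From i ≤ c, i ≤ w. i = f, so f ≤ w.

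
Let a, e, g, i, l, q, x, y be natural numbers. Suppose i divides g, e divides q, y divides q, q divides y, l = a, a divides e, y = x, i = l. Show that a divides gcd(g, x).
i = l and l = a, hence i = a. i divides g, so a divides g. From q divides y and y divides q, q = y. e divides q, so e divides y. y = x, so e divides x. a divides e, so a divides x. Since a divides g, a divides gcd(g, x).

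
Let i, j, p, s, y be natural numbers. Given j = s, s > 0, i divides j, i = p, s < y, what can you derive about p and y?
p < y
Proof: j = s and i divides j, therefore i divides s. Since s > 0, i ≤ s. i = p, so p ≤ s. Since s < y, p < y.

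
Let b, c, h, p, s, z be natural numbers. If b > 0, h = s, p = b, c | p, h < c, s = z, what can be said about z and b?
z < b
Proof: From h = s and s = z, h = z. p = b and c | p, so c | b. b > 0, so c ≤ b. h < c, so h < b. h = z, so z < b.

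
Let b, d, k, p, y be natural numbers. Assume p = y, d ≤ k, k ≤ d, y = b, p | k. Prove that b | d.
p = y and y = b, therefore p = b. From k ≤ d and d ≤ k, k = d. Since p | k, p | d. From p = b, b | d.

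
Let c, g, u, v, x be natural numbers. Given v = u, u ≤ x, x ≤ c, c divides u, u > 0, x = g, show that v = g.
c divides u and u > 0, hence c ≤ u. x ≤ c, so x ≤ u. u ≤ x, so u = x. Since v = u, v = x. Because x = g, v = g.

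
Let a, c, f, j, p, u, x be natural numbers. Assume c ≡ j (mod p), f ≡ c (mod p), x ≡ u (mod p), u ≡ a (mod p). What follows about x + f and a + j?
x + f ≡ a + j (mod p)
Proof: From x ≡ u (mod p) and u ≡ a (mod p), x ≡ a (mod p). f ≡ c (mod p) and c ≡ j (mod p), thus f ≡ j (mod p). Combined with x ≡ a (mod p), by adding congruences, x + f ≡ a + j (mod p).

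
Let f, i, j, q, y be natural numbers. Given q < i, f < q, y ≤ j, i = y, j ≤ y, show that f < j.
From y ≤ j and j ≤ y, y = j. i = y, so i = j. f < q and q < i, hence f < i. Because i = j, f < j.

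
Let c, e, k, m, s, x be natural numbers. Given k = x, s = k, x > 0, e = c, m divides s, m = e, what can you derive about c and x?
c ≤ x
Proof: From m = e and e = c, m = c. s = k and m divides s, thus m divides k. Since k = x, m divides x. Since m = c, c divides x. Since x > 0, c ≤ x.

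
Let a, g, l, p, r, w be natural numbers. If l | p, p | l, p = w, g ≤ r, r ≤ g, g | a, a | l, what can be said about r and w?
r | w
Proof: From l | p and p | l, l = p. Since p = w, l = w. Because g ≤ r and r ≤ g, g = r. From g | a, r | a. Since a | l, r | l. l = w, so r | w.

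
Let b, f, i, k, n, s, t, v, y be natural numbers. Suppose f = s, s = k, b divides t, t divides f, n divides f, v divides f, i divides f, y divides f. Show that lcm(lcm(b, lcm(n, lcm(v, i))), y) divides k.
f = s and s = k, thus f = k. b divides t and t divides f, therefore b divides f. v divides f and i divides f, hence lcm(v, i) divides f. Since n divides f, lcm(n, lcm(v, i)) divides f. Since b divides f, lcm(b, lcm(n, lcm(v, i))) divides f. y divides f, so lcm(lcm(b, lcm(n, lcm(v, i))), y) divides f. Since f = k, lcm(lcm(b, lcm(n, lcm(v, i))), y) divides k.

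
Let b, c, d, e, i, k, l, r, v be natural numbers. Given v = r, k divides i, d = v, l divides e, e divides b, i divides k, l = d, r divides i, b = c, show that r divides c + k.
Since d = v and v = r, d = r. From l divides e and e divides b, l divides b. Since l = d, d divides b. Because d = r, r divides b. Since b = c, r divides c. i divides k and k divides i, so i = k. Since r divides i, r divides k. Since r divides c, r divides c + k.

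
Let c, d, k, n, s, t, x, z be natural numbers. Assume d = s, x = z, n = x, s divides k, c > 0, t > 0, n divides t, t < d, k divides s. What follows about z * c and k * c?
z * c < k * c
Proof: s divides k and k divides s, hence s = k. n = x and x = z, hence n = z. n divides t, so z divides t. From t > 0, z ≤ t. d = s and t < d, therefore t < s. z ≤ t, so z < s. Since s = k, z < k. Combined with c > 0, by multiplying by a positive, z * c < k * c.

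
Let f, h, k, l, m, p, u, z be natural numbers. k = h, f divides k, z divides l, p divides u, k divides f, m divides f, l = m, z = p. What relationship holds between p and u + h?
p divides u + h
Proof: z = p and z divides l, so p divides l. l = m, so p divides m. f divides k and k divides f, thus f = k. Since k = h, f = h. m divides f, so m divides h. p divides m, so p divides h. p divides u, so p divides u + h.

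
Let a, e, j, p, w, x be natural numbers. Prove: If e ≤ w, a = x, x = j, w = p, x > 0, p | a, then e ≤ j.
w = p and e ≤ w, therefore e ≤ p. a = x and p | a, therefore p | x. x > 0, so p ≤ x. Since e ≤ p, e ≤ x. x = j, so e ≤ j.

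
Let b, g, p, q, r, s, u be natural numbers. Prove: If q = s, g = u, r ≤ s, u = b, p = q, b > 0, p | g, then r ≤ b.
p = q and q = s, thus p = s. Because g = u and u = b, g = b. p | g, so p | b. Since p = s, s | b. Since b > 0, s ≤ b. r ≤ s, so r ≤ b.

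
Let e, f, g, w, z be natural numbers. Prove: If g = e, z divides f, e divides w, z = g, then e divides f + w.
z = g and g = e, therefore z = e. Since z divides f, e divides f. Since e divides w, e divides f + w.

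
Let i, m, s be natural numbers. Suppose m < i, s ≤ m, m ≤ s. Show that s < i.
From m ≤ s and s ≤ m, m = s. Since m < i, s < i.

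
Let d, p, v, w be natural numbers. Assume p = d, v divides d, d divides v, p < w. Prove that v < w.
From d divides v and v divides d, d = v. Because p = d and p < w, d < w. d = v, so v < w.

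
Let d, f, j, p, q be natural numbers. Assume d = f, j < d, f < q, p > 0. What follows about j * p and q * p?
j * p < q * p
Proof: Because d = f and j < d, j < f. f < q, so j < q. From p > 0, by multiplying by a positive, j * p < q * p.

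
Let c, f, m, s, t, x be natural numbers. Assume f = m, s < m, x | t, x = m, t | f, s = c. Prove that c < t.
x = m and x | t, thus m | t. f = m and t | f, therefore t | m. Since m | t, m = t. From s < m, s < t. s = c, so c < t.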